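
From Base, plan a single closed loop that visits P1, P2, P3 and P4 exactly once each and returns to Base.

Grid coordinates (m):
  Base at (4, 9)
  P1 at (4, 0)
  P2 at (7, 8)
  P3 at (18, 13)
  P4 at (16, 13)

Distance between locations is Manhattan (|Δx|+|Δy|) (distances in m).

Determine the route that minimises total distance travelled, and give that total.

Shortest round trip = 54 m.

With 4 stops there are 4!/2 = 12 distinct round trips (a route and its reverse cost the same).
Base→P1→P2→P3→P4→Base: 9+11+16+2+16 = 54
Base→P1→P2→P4→P3→Base: 9+11+14+2+18 = 54
Base→P1→P3→P2→P4→Base: 9+27+16+14+16 = 82
Base→P1→P3→P4→P2→Base: 9+27+2+14+4 = 56
Base→P1→P4→P2→P3→Base: 9+25+14+16+18 = 82
Base→P1→P4→P3→P2→Base: 9+25+2+16+4 = 56
Base→P2→P1→P3→P4→Base: 4+11+27+2+16 = 60
Base→P2→P1→P4→P3→Base: 4+11+25+2+18 = 60
Base→P2→P3→P1→P4→Base: 4+16+27+25+16 = 88
Base→P2→P4→P1→P3→Base: 4+14+25+27+18 = 88
Base→P3→P1→P2→P4→Base: 18+27+11+14+16 = 86
Base→P3→P2→P1→P4→Base: 18+16+11+25+16 = 86
The minimum is 54.
One optimal route: Base → P1 → P2 → P3 → P4 → Base (or its reverse).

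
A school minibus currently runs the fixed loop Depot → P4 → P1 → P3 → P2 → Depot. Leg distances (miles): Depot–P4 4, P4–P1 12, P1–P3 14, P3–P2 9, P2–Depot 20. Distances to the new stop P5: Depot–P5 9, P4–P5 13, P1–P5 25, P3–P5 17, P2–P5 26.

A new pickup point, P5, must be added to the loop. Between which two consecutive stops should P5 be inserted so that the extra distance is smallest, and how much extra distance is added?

Adding 15 miles by placing P5 on the P2–Depot leg.

Insertion cost between consecutive stops i–j is d(i,P5) + d(P5,j) − d(i,j):
  between Depot and P4: 9 + 13 − 4 = 18
  between P4 and P1: 13 + 25 − 12 = 26
  between P1 and P3: 25 + 17 − 14 = 28
  between P3 and P2: 17 + 26 − 9 = 34
  between P2 and Depot: 26 + 9 − 20 = 15
Cheapest insertion is between P2 and Depot, adding 15.
New total = 59 + 15 = 74.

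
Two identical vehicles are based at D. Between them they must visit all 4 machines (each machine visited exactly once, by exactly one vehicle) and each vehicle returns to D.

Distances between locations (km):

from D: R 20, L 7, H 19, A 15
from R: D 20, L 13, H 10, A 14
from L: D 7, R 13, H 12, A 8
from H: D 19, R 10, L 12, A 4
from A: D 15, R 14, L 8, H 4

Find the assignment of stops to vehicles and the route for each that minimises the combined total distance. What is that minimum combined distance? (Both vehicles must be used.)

63 km — the smallest possible combined total.

Try each way of splitting the stops between the two vehicles (each non-empty) and, for each split, find the best tour for each vehicle:
  {R} + {L, H, A}: 40 + 38 = 78
  {L} + {R, H, A}: 14 + 49 = 63
  {R, L} + {H, A}: 40 + 38 = 78
  {H} + {R, L, A}: 38 + 49 = 87
  {R, H} + {L, A}: 49 + 30 = 79
  {L, H} + {R, A}: 38 + 49 = 87
  … (7 splits in total)
Best: vehicle 1 D → L → D = 14; vehicle 2 D → R → H → A → D = 49; combined 63.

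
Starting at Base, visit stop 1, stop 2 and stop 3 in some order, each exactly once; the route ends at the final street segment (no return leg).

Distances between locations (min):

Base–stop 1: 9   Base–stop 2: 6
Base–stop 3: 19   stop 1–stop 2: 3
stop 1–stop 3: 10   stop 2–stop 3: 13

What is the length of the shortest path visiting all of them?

There are 3! = 6 possible orderings.
Base - stop 1 - stop 2 - stop 3: 9+3+13 = 25
Base - stop 1 - stop 3 - stop 2: 9+10+13 = 32
Base - stop 2 - stop 1 - stop 3: 6+3+10 = 19
Base - stop 2 - stop 3 - stop 1: 6+13+10 = 29
Base - stop 3 - stop 1 - stop 2: 19+10+3 = 32
Base - stop 3 - stop 2 - stop 1: 19+13+3 = 35
The minimum is 19.
One shortest path: Base → stop 2 → stop 1 → stop 3.

Shortest open route: 19 min.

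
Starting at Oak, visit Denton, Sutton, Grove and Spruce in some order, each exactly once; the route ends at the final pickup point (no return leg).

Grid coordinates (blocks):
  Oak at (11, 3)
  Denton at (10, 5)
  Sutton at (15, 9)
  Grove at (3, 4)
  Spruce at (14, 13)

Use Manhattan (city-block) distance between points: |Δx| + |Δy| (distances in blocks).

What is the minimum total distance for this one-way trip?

Minimum one-way distance = 31 blocks.

There are 4! = 24 possible orderings.
Oak - Denton - Sutton - Grove - Spruce: 3+9+17+20 = 49
Oak - Denton - Sutton - Spruce - Grove: 3+9+5+20 = 37
Oak - Denton - Grove - Sutton - Spruce: 3+8+17+5 = 33
Oak - Denton - Grove - Spruce - Sutton: 3+8+20+5 = 36
Oak - Denton - Spruce - Sutton - Grove: 3+12+5+17 = 37
Oak - Denton - Spruce - Grove - Sutton: 3+12+20+17 = 52
Oak - Sutton - Denton - Grove - Spruce: 10+9+8+20 = 47
Oak - Sutton - Denton - Spruce - Grove: 10+9+12+20 = 51
Oak - Sutton - Grove - Denton - Spruce: 10+17+8+12 = 47
Oak - Sutton - Grove - Spruce - Denton: 10+17+20+12 = 59
Oak - Sutton - Spruce - Denton - Grove: 10+5+12+8 = 35
Oak - Sutton - Spruce - Grove - Denton: 10+5+20+8 = 43
Oak - Grove - Denton - Sutton - Spruce: 9+8+9+5 = 31
Oak - Grove - Denton - Spruce - Sutton: 9+8+12+5 = 34
… (10 more)
The minimum is 31.
One shortest path: Oak → Grove → Denton → Sutton → Spruce.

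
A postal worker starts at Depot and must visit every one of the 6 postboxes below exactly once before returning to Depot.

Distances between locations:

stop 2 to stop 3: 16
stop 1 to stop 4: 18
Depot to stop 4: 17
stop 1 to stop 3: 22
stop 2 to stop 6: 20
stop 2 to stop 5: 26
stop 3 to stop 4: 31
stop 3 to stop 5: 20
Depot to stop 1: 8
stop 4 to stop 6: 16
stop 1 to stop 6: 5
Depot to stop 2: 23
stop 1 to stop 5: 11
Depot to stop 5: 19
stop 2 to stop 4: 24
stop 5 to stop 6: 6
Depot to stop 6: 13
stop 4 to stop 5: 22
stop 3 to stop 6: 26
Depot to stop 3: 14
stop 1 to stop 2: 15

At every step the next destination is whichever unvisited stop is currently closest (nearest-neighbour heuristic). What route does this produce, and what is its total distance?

From Depot: distances to unvisited — stop 1=8, stop 6=13, stop 3=14, stop 4=17, stop 5=19, stop 2=23. Nearest is stop 1 (8).
From stop 1: distances to unvisited — stop 6=5, stop 5=11, stop 2=15, stop 4=18, stop 3=22. Nearest is stop 6 (5).
From stop 6: distances to unvisited — stop 5=6, stop 4=16, stop 2=20, stop 3=26. Nearest is stop 5 (6).
From stop 5: distances to unvisited — stop 3=20, stop 4=22, stop 2=26. Nearest is stop 3 (20).
From stop 3: distances to unvisited — stop 2=16, stop 4=31. Nearest is stop 2 (16).
From stop 2: distances to unvisited — stop 4=24. Nearest is stop 4 (24).
Return stop 4→Depot: 17.
Total = 8 + 5 + 6 + 20 + 16 + 24 + 17 = 96.

Nearest-neighbour total = 96; route Depot → stop 1 → stop 6 → stop 5 → stop 3 → stop 2 → stop 4 → Depot.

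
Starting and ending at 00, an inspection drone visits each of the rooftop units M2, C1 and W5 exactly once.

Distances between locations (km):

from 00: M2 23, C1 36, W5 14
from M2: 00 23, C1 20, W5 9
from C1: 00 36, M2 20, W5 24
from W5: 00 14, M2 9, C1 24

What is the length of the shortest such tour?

There are 3 distinct closed tours to check (reversals are equivalent).
00→M2→C1→W5→00: 23+20+24+14 = 81
00→M2→W5→C1→00: 23+9+24+36 = 92
00→C1→M2→W5→00: 36+20+9+14 = 79
The minimum is 79.
One optimal route: 00 → C1 → M2 → W5 → 00 (or its reverse).

Shortest round trip = 79 km.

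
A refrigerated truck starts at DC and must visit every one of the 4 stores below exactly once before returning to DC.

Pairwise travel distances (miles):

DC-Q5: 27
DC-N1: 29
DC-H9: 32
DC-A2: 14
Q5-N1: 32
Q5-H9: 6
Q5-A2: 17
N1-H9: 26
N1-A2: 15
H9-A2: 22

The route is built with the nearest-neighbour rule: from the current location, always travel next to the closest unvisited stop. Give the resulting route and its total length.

From DC: distances to unvisited — A2=14, Q5=27, N1=29, H9=32. Nearest is A2 (14).
From A2: distances to unvisited — N1=15, Q5=17, H9=22. Nearest is N1 (15).
From N1: distances to unvisited — H9=26, Q5=32. Nearest is H9 (26).
From H9: distances to unvisited — Q5=6. Nearest is Q5 (6).
Return Q5→DC: 27.
Total = 14 + 15 + 26 + 6 + 27 = 88.

Nearest-neighbour total = 88 miles; route DC → A2 → N1 → H9 → Q5 → DC.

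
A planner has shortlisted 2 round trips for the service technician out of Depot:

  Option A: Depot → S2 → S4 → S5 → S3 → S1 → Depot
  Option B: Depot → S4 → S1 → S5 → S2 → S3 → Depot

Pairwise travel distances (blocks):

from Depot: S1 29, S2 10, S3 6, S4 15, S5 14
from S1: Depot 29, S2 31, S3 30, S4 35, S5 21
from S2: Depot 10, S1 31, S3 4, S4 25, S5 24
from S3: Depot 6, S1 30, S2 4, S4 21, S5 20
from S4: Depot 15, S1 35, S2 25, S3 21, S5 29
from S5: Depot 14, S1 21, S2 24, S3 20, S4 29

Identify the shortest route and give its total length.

105 blocks — Option B is the shortest.

Option A: 10 + 25 + 29 + 20 + 30 + 29 = 143
Option B: 15 + 35 + 21 + 24 + 4 + 6 = 105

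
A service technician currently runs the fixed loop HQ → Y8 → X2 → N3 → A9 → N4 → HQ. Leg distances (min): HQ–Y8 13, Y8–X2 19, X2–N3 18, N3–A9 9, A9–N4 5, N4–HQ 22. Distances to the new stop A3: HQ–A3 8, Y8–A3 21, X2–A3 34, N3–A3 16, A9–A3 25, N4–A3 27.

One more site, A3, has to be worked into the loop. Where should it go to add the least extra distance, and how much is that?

Insertion cost between consecutive stops i–j is d(i,A3) + d(A3,j) − d(i,j):
  between HQ and Y8: 8 + 21 − 13 = 16
  between Y8 and X2: 21 + 34 − 19 = 36
  between X2 and N3: 34 + 16 − 18 = 32
  between N3 and A9: 16 + 25 − 9 = 32
  between A9 and N4: 25 + 27 − 5 = 47
  between N4 and HQ: 27 + 8 − 22 = 13
Cheapest insertion is between N4 and HQ, adding 13.
New total = 86 + 13 = 99.

Minimum extra distance: 13 min, inserting A3 between N4 and HQ.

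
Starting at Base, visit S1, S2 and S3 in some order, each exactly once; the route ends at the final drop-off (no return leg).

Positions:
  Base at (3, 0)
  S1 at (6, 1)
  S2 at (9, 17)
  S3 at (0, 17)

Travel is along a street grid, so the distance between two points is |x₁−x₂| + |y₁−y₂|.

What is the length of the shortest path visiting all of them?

There are 3! = 6 possible orderings.
Base→S1→S2→S3: 4+19+9 = 32
Base→S1→S3→S2: 4+22+9 = 35
Base→S2→S1→S3: 23+19+22 = 64
Base→S2→S3→S1: 23+9+22 = 54
Base→S3→S1→S2: 20+22+19 = 61
Base→S3→S2→S1: 20+9+19 = 48
The minimum is 32.
One shortest path: Base → S1 → S2 → S3.

32 — the minimum one-way total.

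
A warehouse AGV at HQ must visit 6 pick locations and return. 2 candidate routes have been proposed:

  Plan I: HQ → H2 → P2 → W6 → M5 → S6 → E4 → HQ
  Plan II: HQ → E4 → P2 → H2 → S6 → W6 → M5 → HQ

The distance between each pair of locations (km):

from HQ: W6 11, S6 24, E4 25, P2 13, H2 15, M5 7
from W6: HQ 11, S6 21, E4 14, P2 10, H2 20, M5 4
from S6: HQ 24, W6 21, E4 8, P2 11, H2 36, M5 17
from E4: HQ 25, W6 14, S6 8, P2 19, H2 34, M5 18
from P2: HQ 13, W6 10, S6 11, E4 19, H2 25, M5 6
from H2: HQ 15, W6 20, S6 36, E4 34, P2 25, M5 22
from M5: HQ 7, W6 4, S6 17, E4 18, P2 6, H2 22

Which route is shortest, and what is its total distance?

Plan I: 15 + 25 + 10 + 4 + 17 + 8 + 25 = 104
Plan II: 25 + 19 + 25 + 36 + 21 + 4 + 7 = 137

Shortest is Plan I, total 104 km.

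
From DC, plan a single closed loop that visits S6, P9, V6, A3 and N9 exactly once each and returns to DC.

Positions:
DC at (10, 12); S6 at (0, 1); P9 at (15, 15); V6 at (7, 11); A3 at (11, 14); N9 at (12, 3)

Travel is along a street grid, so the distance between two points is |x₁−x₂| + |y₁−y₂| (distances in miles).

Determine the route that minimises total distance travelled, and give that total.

Minimum total distance: 58 miles.

With 5 stops there are 5!/2 = 60 distinct round trips (a route and its reverse cost the same).
DC - S6 - P9 - V6 - A3 - N9 - DC: 21+29+12+7+12+11 = 92
DC - S6 - P9 - V6 - N9 - A3 - DC: 21+29+12+13+12+3 = 90
DC - S6 - P9 - A3 - V6 - N9 - DC: 21+29+5+7+13+11 = 86
DC - S6 - P9 - A3 - N9 - V6 - DC: 21+29+5+12+13+4 = 84
DC - S6 - P9 - N9 - V6 - A3 - DC: 21+29+15+13+7+3 = 88
DC - S6 - P9 - N9 - A3 - V6 - DC: 21+29+15+12+7+4 = 88
DC - S6 - V6 - P9 - A3 - N9 - DC: 21+17+12+5+12+11 = 78
DC - S6 - V6 - P9 - N9 - A3 - DC: 21+17+12+15+12+3 = 80
DC - S6 - V6 - A3 - P9 - N9 - DC: 21+17+7+5+15+11 = 76
DC - S6 - V6 - A3 - N9 - P9 - DC: 21+17+7+12+15+8 = 80
DC - S6 - V6 - N9 - P9 - A3 - DC: 21+17+13+15+5+3 = 74
DC - S6 - V6 - N9 - A3 - P9 - DC: 21+17+13+12+5+8 = 76
DC - S6 - A3 - P9 - V6 - N9 - DC: 21+24+5+12+13+11 = 86
DC - S6 - A3 - P9 - N9 - V6 - DC: 21+24+5+15+13+4 = 82
… (46 more)
DC - V6 - S6 - N9 - P9 - A3 - DC: 4+17+14+15+5+3 = 58  ← best
The minimum is 58.
One optimal route: DC → V6 → S6 → N9 → P9 → A3 → DC (or its reverse).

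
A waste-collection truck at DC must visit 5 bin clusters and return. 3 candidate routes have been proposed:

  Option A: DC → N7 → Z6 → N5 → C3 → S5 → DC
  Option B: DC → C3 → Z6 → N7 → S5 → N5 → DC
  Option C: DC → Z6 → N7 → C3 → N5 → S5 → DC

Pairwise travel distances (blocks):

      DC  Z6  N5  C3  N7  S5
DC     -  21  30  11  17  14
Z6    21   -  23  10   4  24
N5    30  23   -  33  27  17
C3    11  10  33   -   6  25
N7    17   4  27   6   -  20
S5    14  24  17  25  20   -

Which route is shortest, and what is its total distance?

Option A: 17 + 4 + 23 + 33 + 25 + 14 = 116
Option B: 11 + 10 + 4 + 20 + 17 + 30 = 92
Option C: 21 + 4 + 6 + 33 + 17 + 14 = 95

92 blocks — Option B is the shortest.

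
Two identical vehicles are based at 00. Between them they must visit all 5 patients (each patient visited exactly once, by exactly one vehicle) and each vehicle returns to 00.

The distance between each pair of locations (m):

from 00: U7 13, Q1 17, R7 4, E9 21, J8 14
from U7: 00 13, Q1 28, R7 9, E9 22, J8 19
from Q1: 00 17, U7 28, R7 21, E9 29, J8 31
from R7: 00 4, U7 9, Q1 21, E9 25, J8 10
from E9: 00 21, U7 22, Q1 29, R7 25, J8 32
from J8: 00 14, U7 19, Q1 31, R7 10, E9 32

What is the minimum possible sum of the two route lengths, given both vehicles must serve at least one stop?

Check every non-empty split of the stops between the two vehicles; for each half take its own optimal tour:
  {U7} + {Q1, R7, E9, J8}: 26 + 92 = 118
  {Q1} + {U7, R7, E9, J8}: 34 + 76 = 110
  {U7, Q1} + {R7, E9, J8}: 58 + 67 = 125
  {R7} + {U7, Q1, E9, J8}: 8 + 101 = 109
  {U7, R7} + {Q1, E9, J8}: 26 + 92 = 118
  {Q1, R7} + {U7, E9, J8}: 42 + 76 = 118
  … (15 splits in total)
Best: vehicle 1 00 → R7 → 00 = 8; vehicle 2 00 → Q1 → E9 → U7 → J8 → 00 = 101; combined 109.

109 m — the smallest possible combined total.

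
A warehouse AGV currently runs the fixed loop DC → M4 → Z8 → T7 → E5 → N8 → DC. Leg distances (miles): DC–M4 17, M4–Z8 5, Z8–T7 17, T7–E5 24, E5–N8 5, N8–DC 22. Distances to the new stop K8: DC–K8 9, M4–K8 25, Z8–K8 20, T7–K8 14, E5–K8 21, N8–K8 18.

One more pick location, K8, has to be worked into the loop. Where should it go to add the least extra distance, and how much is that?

Adding 5 miles by placing K8 on the N8–DC leg.

Insertion cost between consecutive stops i–j is d(i,K8) + d(K8,j) − d(i,j):
  between DC and M4: 9 + 25 − 17 = 17
  between M4 and Z8: 25 + 20 − 5 = 40
  between Z8 and T7: 20 + 14 − 17 = 17
  between T7 and E5: 14 + 21 − 24 = 11
  between E5 and N8: 21 + 18 − 5 = 34
  between N8 and DC: 18 + 9 − 22 = 5
Cheapest insertion is between N8 and DC, adding 5.
New total = 90 + 5 = 95.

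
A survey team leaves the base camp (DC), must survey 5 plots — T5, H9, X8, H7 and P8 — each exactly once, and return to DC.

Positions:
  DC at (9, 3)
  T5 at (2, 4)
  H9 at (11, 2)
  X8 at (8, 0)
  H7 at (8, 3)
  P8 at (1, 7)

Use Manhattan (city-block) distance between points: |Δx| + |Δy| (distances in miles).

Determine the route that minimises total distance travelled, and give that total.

Shortest round trip = 34 miles.

DC→T5→H9→X8→H7→P8→DC: 8+11+5+3+11+12 = 50
DC→T5→H9→X8→P8→H7→DC: 8+11+5+14+11+1 = 50
DC→T5→H9→H7→X8→P8→DC: 8+11+4+3+14+12 = 52
DC→T5→H9→H7→P8→X8→DC: 8+11+4+11+14+4 = 52
DC→T5→H9→P8→X8→H7→DC: 8+11+15+14+3+1 = 52
DC→T5→H9→P8→H7→X8→DC: 8+11+15+11+3+4 = 52
DC→T5→X8→H9→H7→P8→DC: 8+10+5+4+11+12 = 50
DC→T5→X8→H9→P8→H7→DC: 8+10+5+15+11+1 = 50
DC→T5→X8→H7→H9→P8→DC: 8+10+3+4+15+12 = 52
DC→T5→X8→H7→P8→H9→DC: 8+10+3+11+15+3 = 50
DC→T5→X8→P8→H9→H7→DC: 8+10+14+15+4+1 = 52
DC→T5→X8→P8→H7→H9→DC: 8+10+14+11+4+3 = 50
DC→T5→H7→H9→X8→P8→DC: 8+7+4+5+14+12 = 50
DC→T5→H7→H9→P8→X8→DC: 8+7+4+15+14+4 = 52
… (46 more)
DC→T5→P8→H7→X8→H9→DC: 8+4+11+3+5+3 = 34  ← best
The minimum is 34.
One optimal route: DC → T5 → P8 → H7 → X8 → H9 → DC (or its reverse).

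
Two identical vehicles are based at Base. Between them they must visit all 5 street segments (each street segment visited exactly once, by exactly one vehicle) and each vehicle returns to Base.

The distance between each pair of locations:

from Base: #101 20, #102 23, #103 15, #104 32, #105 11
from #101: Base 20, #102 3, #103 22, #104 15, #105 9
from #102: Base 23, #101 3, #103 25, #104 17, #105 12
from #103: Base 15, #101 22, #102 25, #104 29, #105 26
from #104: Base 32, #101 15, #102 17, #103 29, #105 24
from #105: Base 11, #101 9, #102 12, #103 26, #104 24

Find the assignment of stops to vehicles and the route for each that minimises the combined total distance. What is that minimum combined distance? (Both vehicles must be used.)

102 — the smallest possible combined total.

Try each way of splitting the stops between the two vehicles (each non-empty) and, for each split, find the best tour for each vehicle:
  {#101} + {#102, #103, #104, #105}: 40 + 84 = 124
  {#102} + {#101, #103, #104, #105}: 46 + 79 = 125
  {#101, #102} + {#103, #104, #105}: 46 + 79 = 125
  {#103} + {#101, #102, #104, #105}: 30 + 72 = 102
  {#101, #103} + {#102, #104, #105}: 57 + 72 = 129
  {#102, #103} + {#101, #104, #105}: 63 + 67 = 130
  … (15 splits in total)
Best: vehicle 1 Base → #103 → Base = 30; vehicle 2 Base → #104 → #102 → #101 → #105 → Base = 72; combined 102.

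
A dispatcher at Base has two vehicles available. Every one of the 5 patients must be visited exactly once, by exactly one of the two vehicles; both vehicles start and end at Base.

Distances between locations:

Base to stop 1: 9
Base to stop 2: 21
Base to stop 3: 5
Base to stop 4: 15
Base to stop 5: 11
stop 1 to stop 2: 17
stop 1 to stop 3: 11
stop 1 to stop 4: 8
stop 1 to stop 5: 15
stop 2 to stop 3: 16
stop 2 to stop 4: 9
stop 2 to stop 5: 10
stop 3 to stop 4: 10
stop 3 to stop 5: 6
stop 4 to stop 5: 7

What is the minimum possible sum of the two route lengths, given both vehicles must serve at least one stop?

57 — the smallest possible combined total.

There are 2^4 − 1 = 15 ways to divide the 5 stops into two non-empty groups. For each, the best each vehicle can do is its own shortest tour through its group:
  {stop 1} + {stop 2, stop 3, stop 4, stop 5}: 18 + 45 = 63
  {stop 2} + {stop 1, stop 3, stop 4, stop 5}: 42 + 35 = 77
  {stop 1, stop 2} + {stop 3, stop 4, stop 5}: 47 + 33 = 80
  {stop 3} + {stop 1, stop 2, stop 4, stop 5}: 10 + 47 = 57
  {stop 1, stop 3} + {stop 2, stop 4, stop 5}: 25 + 45 = 70
  {stop 2, stop 3} + {stop 1, stop 4, stop 5}: 42 + 35 = 77
  … (15 splits in total)
Best: vehicle 1 Base → stop 3 → Base = 10; vehicle 2 Base → stop 1 → stop 4 → stop 2 → stop 5 → Base = 47; combined 57.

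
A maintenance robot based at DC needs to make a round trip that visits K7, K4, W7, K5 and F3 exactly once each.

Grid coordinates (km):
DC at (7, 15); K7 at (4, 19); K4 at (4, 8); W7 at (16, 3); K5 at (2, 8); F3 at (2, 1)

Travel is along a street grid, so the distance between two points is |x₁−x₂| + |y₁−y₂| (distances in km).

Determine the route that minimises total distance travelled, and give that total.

DC→K7→K4→W7→K5→F3→DC: 7+11+17+19+7+19 = 80
DC→K7→K4→W7→F3→K5→DC: 7+11+17+16+7+12 = 70
DC→K7→K4→K5→W7→F3→DC: 7+11+2+19+16+19 = 74
DC→K7→K4→K5→F3→W7→DC: 7+11+2+7+16+21 = 64
DC→K7→K4→F3→W7→K5→DC: 7+11+9+16+19+12 = 74
DC→K7→K4→F3→K5→W7→DC: 7+11+9+7+19+21 = 74
DC→K7→W7→K4→K5→F3→DC: 7+28+17+2+7+19 = 80
DC→K7→W7→K4→F3→K5→DC: 7+28+17+9+7+12 = 80
DC→K7→W7→K5→K4→F3→DC: 7+28+19+2+9+19 = 84
DC→K7→W7→K5→F3→K4→DC: 7+28+19+7+9+10 = 80
DC→K7→W7→F3→K4→K5→DC: 7+28+16+9+2+12 = 74
DC→K7→W7→F3→K5→K4→DC: 7+28+16+7+2+10 = 70
DC→K7→K5→K4→W7→F3→DC: 7+13+2+17+16+19 = 74
DC→K7→K5→K4→F3→W7→DC: 7+13+2+9+16+21 = 68
… (46 more)
The minimum is 64.
One optimal route: DC → K7 → K4 → K5 → F3 → W7 → DC (or its reverse).

Minimum total distance: 64 km.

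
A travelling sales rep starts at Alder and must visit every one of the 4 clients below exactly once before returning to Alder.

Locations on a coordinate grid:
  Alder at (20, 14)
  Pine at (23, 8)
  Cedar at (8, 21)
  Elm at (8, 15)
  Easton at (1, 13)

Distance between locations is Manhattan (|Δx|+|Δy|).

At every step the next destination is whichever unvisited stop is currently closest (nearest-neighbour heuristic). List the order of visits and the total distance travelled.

72 along Alder → Pine → Elm → Cedar → Easton → Alder.

From Alder: distances to unvisited — Pine=9, Elm=13, Cedar=19, Easton=20. Nearest is Pine (9).
From Pine: distances to unvisited — Elm=22, Easton=27, Cedar=28. Nearest is Elm (22).
From Elm: distances to unvisited — Cedar=6, Easton=9. Nearest is Cedar (6).
From Cedar: distances to unvisited — Easton=15. Nearest is Easton (15).
Return Easton→Alder: 20.
Total = 9 + 22 + 6 + 15 + 20 = 72.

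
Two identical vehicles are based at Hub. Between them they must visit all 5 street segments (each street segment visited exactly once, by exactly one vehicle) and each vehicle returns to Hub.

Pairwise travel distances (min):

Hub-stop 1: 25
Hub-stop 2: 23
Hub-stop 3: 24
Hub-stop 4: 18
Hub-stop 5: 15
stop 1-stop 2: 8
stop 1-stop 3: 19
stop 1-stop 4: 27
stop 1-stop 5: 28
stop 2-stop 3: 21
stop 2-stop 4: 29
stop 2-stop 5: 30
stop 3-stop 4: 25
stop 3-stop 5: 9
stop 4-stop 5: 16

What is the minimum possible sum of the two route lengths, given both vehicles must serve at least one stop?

Minimum combined distance: 110 min.

Try each way of splitting the stops between the two vehicles (each non-empty) and, for each split, find the best tour for each vehicle:
  {stop 1} + {stop 2, stop 3, stop 4, stop 5}: 50 + 87 = 137
  {stop 2} + {stop 1, stop 3, stop 4, stop 5}: 46 + 87 = 133
  {stop 1, stop 2} + {stop 3, stop 4, stop 5}: 56 + 67 = 123
  {stop 3} + {stop 1, stop 2, stop 4, stop 5}: 48 + 89 = 137
  {stop 1, stop 3} + {stop 2, stop 4, stop 5}: 68 + 83 = 151
  {stop 2, stop 3} + {stop 1, stop 4, stop 5}: 68 + 83 = 151
  … (15 splits in total)
  {stop 4} + {stop 1, stop 2, stop 3, stop 5}: 36 + 74 = 110  ← best
Best: vehicle 1 Hub → stop 4 → Hub = 36; vehicle 2 Hub → stop 2 → stop 1 → stop 3 → stop 5 → Hub = 74; combined 110.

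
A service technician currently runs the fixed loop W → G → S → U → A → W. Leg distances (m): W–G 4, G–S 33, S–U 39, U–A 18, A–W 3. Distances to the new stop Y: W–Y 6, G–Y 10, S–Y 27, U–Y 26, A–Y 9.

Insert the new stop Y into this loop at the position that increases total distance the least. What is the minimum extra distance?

+4 m — insert Y between G and S.

Insertion cost between consecutive stops i–j is d(i,Y) + d(Y,j) − d(i,j):
  between W and G: 6 + 10 − 4 = 12
  between G and S: 10 + 27 − 33 = 4
  between S and U: 27 + 26 − 39 = 14
  between U and A: 26 + 9 − 18 = 17
  between A and W: 9 + 6 − 3 = 12
Cheapest insertion is between G and S, adding 4.
New total = 97 + 4 = 101.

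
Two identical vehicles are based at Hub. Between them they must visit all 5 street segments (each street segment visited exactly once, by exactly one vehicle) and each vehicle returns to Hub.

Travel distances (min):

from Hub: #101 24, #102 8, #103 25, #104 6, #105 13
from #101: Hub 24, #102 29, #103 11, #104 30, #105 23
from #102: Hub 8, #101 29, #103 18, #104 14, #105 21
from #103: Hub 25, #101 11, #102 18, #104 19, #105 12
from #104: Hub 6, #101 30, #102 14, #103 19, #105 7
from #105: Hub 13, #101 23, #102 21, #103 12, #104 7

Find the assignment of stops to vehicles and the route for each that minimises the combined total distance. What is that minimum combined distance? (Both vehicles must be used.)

Check every non-empty split of the stops between the two vehicles; for each half take its own optimal tour:
  {#101} + {#102, #103, #104, #105}: 48 + 51 = 99
  {#102} + {#101, #103, #104, #105}: 16 + 60 = 76
  {#101, #102} + {#103, #104, #105}: 61 + 50 = 111
  {#103} + {#101, #102, #104, #105}: 50 + 73 = 123
  {#101, #103} + {#102, #104, #105}: 60 + 42 = 102
  {#102, #103} + {#101, #104, #105}: 51 + 60 = 111
  … (15 splits in total)
Best: vehicle 1 Hub → #102 → Hub = 16; vehicle 2 Hub → #101 → #103 → #105 → #104 → Hub = 60; combined 76.

76 min — the smallest possible combined total.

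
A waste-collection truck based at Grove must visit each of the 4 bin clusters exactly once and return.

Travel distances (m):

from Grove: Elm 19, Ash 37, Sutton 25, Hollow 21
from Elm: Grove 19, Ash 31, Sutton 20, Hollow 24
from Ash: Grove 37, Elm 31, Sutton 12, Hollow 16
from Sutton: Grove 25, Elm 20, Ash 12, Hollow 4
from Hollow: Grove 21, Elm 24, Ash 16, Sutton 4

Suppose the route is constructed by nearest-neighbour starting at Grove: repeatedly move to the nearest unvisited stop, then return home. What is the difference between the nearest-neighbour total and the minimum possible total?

Grove: Elm=19, Hollow=21, Sutton=25, Ash=37 ⇒ Elm
Elm: Sutton=20, Hollow=24, Ash=31 ⇒ Sutton
Sutton: Hollow=4, Ash=12 ⇒ Hollow
Hollow: Ash=16 ⇒ Ash
NN route Grove → Elm → Sutton → Hollow → Ash → Grove costs 96.
Optimal: Grove → Elm → Ash → Sutton → Hollow → Grove costs 87 (by enumerating all 12 distinct tours).
Excess = 96 − 87 = 9.

Excess over optimum: 9 m.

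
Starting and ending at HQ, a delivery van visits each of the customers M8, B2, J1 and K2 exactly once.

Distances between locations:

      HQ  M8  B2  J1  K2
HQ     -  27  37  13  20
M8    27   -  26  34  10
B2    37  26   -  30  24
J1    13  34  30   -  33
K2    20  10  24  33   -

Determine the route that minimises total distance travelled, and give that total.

HQ → M8 → B2 → J1 → K2 → HQ: 27+26+30+33+20 = 136
HQ → M8 → B2 → K2 → J1 → HQ: 27+26+24+33+13 = 123
HQ → M8 → J1 → B2 → K2 → HQ: 27+34+30+24+20 = 135
HQ → M8 → J1 → K2 → B2 → HQ: 27+34+33+24+37 = 155
HQ → M8 → K2 → B2 → J1 → HQ: 27+10+24+30+13 = 104
HQ → M8 → K2 → J1 → B2 → HQ: 27+10+33+30+37 = 137
HQ → B2 → M8 → J1 → K2 → HQ: 37+26+34+33+20 = 150
HQ → B2 → M8 → K2 → J1 → HQ: 37+26+10+33+13 = 119
HQ → B2 → J1 → M8 → K2 → HQ: 37+30+34+10+20 = 131
HQ → B2 → K2 → M8 → J1 → HQ: 37+24+10+34+13 = 118
HQ → J1 → M8 → B2 → K2 → HQ: 13+34+26+24+20 = 117
HQ → J1 → B2 → M8 → K2 → HQ: 13+30+26+10+20 = 99
The minimum is 99.
One optimal route: HQ → J1 → B2 → M8 → K2 → HQ (or its reverse).

99 — the shortest possible round trip.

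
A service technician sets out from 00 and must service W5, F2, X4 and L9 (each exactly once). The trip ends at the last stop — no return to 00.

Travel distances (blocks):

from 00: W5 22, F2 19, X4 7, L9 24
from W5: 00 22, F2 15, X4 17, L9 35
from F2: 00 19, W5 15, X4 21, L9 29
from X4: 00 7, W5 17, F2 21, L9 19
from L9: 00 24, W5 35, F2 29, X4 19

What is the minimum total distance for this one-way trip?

Minimum one-way distance = 68 blocks.

There are 4! = 24 possible orderings.
00→W5→F2→X4→L9: 22+15+21+19 = 77
00→W5→F2→L9→X4: 22+15+29+19 = 85
00→W5→X4→F2→L9: 22+17+21+29 = 89
00→W5→X4→L9→F2: 22+17+19+29 = 87
00→W5→L9→F2→X4: 22+35+29+21 = 107
00→W5→L9→X4→F2: 22+35+19+21 = 97
00→F2→W5→X4→L9: 19+15+17+19 = 70
00→F2→W5→L9→X4: 19+15+35+19 = 88
00→F2→X4→W5→L9: 19+21+17+35 = 92
00→F2→X4→L9→W5: 19+21+19+35 = 94
00→F2→L9→W5→X4: 19+29+35+17 = 100
00→F2→L9→X4→W5: 19+29+19+17 = 84
00→X4→W5→F2→L9: 7+17+15+29 = 68
00→X4→W5→L9→F2: 7+17+35+29 = 88
… (10 more)
The minimum is 68.
One shortest path: 00 → X4 → W5 → F2 → L9.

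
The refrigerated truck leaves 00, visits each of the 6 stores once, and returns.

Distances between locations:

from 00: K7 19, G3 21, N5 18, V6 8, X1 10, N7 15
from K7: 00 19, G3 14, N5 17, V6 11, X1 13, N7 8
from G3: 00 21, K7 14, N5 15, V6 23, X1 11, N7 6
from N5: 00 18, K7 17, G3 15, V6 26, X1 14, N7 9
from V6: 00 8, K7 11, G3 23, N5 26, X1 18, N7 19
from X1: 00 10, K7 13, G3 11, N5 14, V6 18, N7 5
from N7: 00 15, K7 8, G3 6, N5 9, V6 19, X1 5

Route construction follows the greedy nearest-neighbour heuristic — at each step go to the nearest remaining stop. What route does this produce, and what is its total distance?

Nearest-neighbour total = 76; route 00 → V6 → K7 → N7 → X1 → G3 → N5 → 00.

At 00 the remaining stops are V6 8, X1 10, N7 15, N5 18, K7 19, G3 21; go to V6.
At V6 the remaining stops are K7 11, X1 18, N7 19, G3 23, N5 26; go to K7.
At K7 the remaining stops are N7 8, X1 13, G3 14, N5 17; go to N7.
At N7 the remaining stops are X1 5, G3 6, N5 9; go to X1.
At X1 the remaining stops are G3 11, N5 14; go to G3.
At G3 the remaining stops are N5 15; go to N5.
Return N5→00: 18.
Total = 8 + 11 + 8 + 5 + 11 + 15 + 18 = 76.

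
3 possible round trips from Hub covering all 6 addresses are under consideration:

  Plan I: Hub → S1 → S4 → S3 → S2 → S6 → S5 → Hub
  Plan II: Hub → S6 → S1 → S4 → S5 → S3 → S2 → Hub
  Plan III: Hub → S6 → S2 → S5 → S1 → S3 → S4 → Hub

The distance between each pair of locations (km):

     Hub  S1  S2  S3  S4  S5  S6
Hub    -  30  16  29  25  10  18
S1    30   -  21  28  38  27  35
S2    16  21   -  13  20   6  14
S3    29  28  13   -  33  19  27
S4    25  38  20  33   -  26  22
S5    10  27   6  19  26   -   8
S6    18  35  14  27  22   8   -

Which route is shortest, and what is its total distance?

Plan I: 30 + 38 + 33 + 13 + 14 + 8 + 10 = 146
Plan II: 18 + 35 + 38 + 26 + 19 + 13 + 16 = 165
Plan III: 18 + 14 + 6 + 27 + 28 + 33 + 25 = 151

Shortest is Plan I, total 146 km.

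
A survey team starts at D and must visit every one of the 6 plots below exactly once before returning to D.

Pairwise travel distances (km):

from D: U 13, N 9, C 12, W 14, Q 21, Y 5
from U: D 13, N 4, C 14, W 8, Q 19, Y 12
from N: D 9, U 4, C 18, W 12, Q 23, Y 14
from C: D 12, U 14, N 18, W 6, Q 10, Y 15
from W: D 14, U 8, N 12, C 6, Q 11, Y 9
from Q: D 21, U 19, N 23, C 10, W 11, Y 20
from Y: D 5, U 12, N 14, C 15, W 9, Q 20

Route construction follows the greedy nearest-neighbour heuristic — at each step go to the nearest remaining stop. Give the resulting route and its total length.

At D the remaining stops are Y 5, N 9, C 12, U 13, W 14, Q 21; go to Y.
At Y the remaining stops are W 9, U 12, N 14, C 15, Q 20; go to W.
At W the remaining stops are C 6, U 8, Q 11, N 12; go to C.
At C the remaining stops are Q 10, U 14, N 18; go to Q.
At Q the remaining stops are U 19, N 23; go to U.
At U the remaining stops are N 4; go to N.
Return N→D: 9.
Total = 5 + 9 + 6 + 10 + 19 + 4 + 9 = 62.

Total distance 62 km via the nearest-neighbour route D → Y → W → C → Q → U → N → D.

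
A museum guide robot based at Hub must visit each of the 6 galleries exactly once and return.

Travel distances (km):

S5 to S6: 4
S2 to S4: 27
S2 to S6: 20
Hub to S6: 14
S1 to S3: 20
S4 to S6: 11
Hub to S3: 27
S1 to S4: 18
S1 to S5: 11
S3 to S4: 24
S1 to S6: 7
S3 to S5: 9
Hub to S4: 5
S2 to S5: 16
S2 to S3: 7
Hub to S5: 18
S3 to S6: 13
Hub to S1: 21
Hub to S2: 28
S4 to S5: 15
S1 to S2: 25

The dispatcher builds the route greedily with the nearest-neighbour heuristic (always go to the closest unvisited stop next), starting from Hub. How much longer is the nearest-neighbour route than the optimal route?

Hub: S4=5, S6=14, S5=18, S1=21, S3=27, S2=28 ⇒ S4
S4: S6=11, S5=15, S1=18, S3=24, S2=27 ⇒ S6
S6: S5=4, S1=7, S3=13, S2=20 ⇒ S5
S5: S3=9, S1=11, S2=16 ⇒ S3
S3: S2=7, S1=20 ⇒ S2
S2: S1=25 ⇒ S1
NN route Hub → S4 → S6 → S5 → S3 → S2 → S1 → Hub costs 82.
Optimal: Hub → S2 → S3 → S5 → S1 → S6 → S4 → Hub costs 78 (by enumerating all 360 distinct tours).
Excess = 82 − 78 = 4.

Excess over optimum: 4 km.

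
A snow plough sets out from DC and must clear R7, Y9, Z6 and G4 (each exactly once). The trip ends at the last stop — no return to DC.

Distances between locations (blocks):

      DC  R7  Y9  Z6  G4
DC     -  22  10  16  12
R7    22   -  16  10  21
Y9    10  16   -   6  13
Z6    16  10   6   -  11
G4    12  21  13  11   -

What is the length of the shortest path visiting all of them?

41 blocks — the minimum one-way total.

There are 4! = 24 possible orderings.
DC - R7 - Y9 - Z6 - G4: 22+16+6+11 = 55
DC - R7 - Y9 - G4 - Z6: 22+16+13+11 = 62
DC - R7 - Z6 - Y9 - G4: 22+10+6+13 = 51
DC - R7 - Z6 - G4 - Y9: 22+10+11+13 = 56
DC - R7 - G4 - Y9 - Z6: 22+21+13+6 = 62
DC - R7 - G4 - Z6 - Y9: 22+21+11+6 = 60
DC - Y9 - R7 - Z6 - G4: 10+16+10+11 = 47
DC - Y9 - R7 - G4 - Z6: 10+16+21+11 = 58
DC - Y9 - Z6 - R7 - G4: 10+6+10+21 = 47
DC - Y9 - Z6 - G4 - R7: 10+6+11+21 = 48
DC - Y9 - G4 - R7 - Z6: 10+13+21+10 = 54
DC - Y9 - G4 - Z6 - R7: 10+13+11+10 = 44
DC - Z6 - R7 - Y9 - G4: 16+10+16+13 = 55
DC - Z6 - R7 - G4 - Y9: 16+10+21+13 = 60
… (10 more)
DC - G4 - Y9 - Z6 - R7: 12+13+6+10 = 41  ← best
The minimum is 41.
One shortest path: DC → G4 → Y9 → Z6 → R7.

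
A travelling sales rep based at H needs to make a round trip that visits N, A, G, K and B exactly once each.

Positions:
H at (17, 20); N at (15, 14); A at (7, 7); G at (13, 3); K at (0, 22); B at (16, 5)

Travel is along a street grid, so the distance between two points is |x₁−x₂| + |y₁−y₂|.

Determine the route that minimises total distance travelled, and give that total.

H - N - A - G - K - B - H: 8+15+10+32+33+16 = 114
H - N - A - G - B - K - H: 8+15+10+5+33+19 = 90
H - N - A - K - G - B - H: 8+15+22+32+5+16 = 98
H - N - A - K - B - G - H: 8+15+22+33+5+21 = 104
H - N - A - B - G - K - H: 8+15+11+5+32+19 = 90
H - N - A - B - K - G - H: 8+15+11+33+32+21 = 120
H - N - G - A - K - B - H: 8+13+10+22+33+16 = 102
H - N - G - A - B - K - H: 8+13+10+11+33+19 = 94
H - N - G - K - A - B - H: 8+13+32+22+11+16 = 102
H - N - G - K - B - A - H: 8+13+32+33+11+23 = 120
H - N - G - B - A - K - H: 8+13+5+11+22+19 = 78
H - N - G - B - K - A - H: 8+13+5+33+22+23 = 104
H - N - K - A - G - B - H: 8+23+22+10+5+16 = 84
H - N - K - A - B - G - H: 8+23+22+11+5+21 = 90
… (46 more)
H - N - B - G - A - K - H: 8+10+5+10+22+19 = 74  ← best
The minimum is 74.
One optimal route: H → N → B → G → A → K → H (or its reverse).

74 — the shortest possible round trip.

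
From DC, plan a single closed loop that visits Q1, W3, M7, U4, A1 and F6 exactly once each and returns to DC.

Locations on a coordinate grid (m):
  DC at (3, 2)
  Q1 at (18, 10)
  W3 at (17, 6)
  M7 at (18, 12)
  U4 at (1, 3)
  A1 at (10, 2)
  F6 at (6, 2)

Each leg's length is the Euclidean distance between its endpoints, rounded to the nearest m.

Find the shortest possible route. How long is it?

Shortest round trip = 42 m.

DC→Q1→W3→M7→U4→A1→F6→DC: 17+4+6+19+9+4+3 = 62
DC→Q1→W3→M7→U4→F6→A1→DC: 17+4+6+19+5+4+7 = 62
DC→Q1→W3→M7→A1→U4→F6→DC: 17+4+6+13+9+5+3 = 57
DC→Q1→W3→M7→A1→F6→U4→DC: 17+4+6+13+4+5+2 = 51
DC→Q1→W3→M7→F6→U4→A1→DC: 17+4+6+16+5+9+7 = 64
DC→Q1→W3→M7→F6→A1→U4→DC: 17+4+6+16+4+9+2 = 58
DC→Q1→W3→U4→M7→A1→F6→DC: 17+4+16+19+13+4+3 = 76
DC→Q1→W3→U4→M7→F6→A1→DC: 17+4+16+19+16+4+7 = 83
… (352 more)
DC→U4→M7→Q1→W3→A1→F6→DC: 2+19+2+4+8+4+3 = 42  ← best
The minimum is 42.
One optimal route: DC → U4 → M7 → Q1 → W3 → A1 → F6 → DC (or its reverse).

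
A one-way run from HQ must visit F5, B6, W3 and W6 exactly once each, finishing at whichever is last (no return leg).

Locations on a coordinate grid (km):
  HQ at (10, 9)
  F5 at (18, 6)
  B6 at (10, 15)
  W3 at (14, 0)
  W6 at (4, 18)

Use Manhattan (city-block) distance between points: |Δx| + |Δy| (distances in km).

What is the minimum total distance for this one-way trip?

Shortest open route: 49 km.

There are 4! = 24 possible orderings.
HQ - F5 - B6 - W3 - W6: 11+17+19+28 = 75
HQ - F5 - B6 - W6 - W3: 11+17+9+28 = 65
HQ - F5 - W3 - B6 - W6: 11+10+19+9 = 49
HQ - F5 - W3 - W6 - B6: 11+10+28+9 = 58
HQ - F5 - W6 - B6 - W3: 11+26+9+19 = 65
HQ - F5 - W6 - W3 - B6: 11+26+28+19 = 84
HQ - B6 - F5 - W3 - W6: 6+17+10+28 = 61
HQ - B6 - F5 - W6 - W3: 6+17+26+28 = 77
HQ - B6 - W3 - F5 - W6: 6+19+10+26 = 61
HQ - B6 - W3 - W6 - F5: 6+19+28+26 = 79
HQ - B6 - W6 - F5 - W3: 6+9+26+10 = 51
HQ - B6 - W6 - W3 - F5: 6+9+28+10 = 53
HQ - W3 - F5 - B6 - W6: 13+10+17+9 = 49
HQ - W3 - F5 - W6 - B6: 13+10+26+9 = 58
… (10 more)
The minimum is 49.
One shortest path: HQ → F5 → W3 → B6 → W6.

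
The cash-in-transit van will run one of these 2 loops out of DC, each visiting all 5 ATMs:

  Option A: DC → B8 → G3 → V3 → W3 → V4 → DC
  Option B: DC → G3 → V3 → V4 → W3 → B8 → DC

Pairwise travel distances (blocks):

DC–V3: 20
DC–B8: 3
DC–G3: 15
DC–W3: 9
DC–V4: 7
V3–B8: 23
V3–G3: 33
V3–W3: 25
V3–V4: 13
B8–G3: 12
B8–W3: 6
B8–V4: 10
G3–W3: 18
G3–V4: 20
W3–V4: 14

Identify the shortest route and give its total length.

Option A: 3 + 12 + 33 + 25 + 14 + 7 = 94
Option B: 15 + 33 + 13 + 14 + 6 + 3 = 84

Shortest is Option B, total 84 blocks.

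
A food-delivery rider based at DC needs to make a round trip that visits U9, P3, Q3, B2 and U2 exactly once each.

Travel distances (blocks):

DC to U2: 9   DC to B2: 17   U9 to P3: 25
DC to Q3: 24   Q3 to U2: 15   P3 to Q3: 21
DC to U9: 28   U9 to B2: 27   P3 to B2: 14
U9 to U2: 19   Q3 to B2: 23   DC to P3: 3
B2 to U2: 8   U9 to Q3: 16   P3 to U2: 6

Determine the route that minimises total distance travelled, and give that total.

Minimum total distance: 84 blocks.

With 5 stops there are 5!/2 = 60 distinct round trips (a route and its reverse cost the same).
DC→U9→P3→Q3→B2→U2→DC: 28+25+21+23+8+9 = 114
DC→U9→P3→Q3→U2→B2→DC: 28+25+21+15+8+17 = 114
DC→U9→P3→B2→Q3→U2→DC: 28+25+14+23+15+9 = 114
DC→U9→P3→B2→U2→Q3→DC: 28+25+14+8+15+24 = 114
DC→U9→P3→U2→Q3→B2→DC: 28+25+6+15+23+17 = 114
DC→U9→P3→U2→B2→Q3→DC: 28+25+6+8+23+24 = 114
DC→U9→Q3→P3→B2→U2→DC: 28+16+21+14+8+9 = 96
DC→U9→Q3→P3→U2→B2→DC: 28+16+21+6+8+17 = 96
DC→U9→Q3→B2→P3→U2→DC: 28+16+23+14+6+9 = 96
DC→U9→Q3→B2→U2→P3→DC: 28+16+23+8+6+3 = 84
DC→U9→Q3→U2→P3→B2→DC: 28+16+15+6+14+17 = 96
DC→U9→Q3→U2→B2→P3→DC: 28+16+15+8+14+3 = 84
DC→U9→B2→P3→Q3→U2→DC: 28+27+14+21+15+9 = 114
DC→U9→B2→P3→U2→Q3→DC: 28+27+14+6+15+24 = 114
… (46 more)
The minimum is 84.
One optimal route: DC → U9 → Q3 → B2 → U2 → P3 → DC (or its reverse).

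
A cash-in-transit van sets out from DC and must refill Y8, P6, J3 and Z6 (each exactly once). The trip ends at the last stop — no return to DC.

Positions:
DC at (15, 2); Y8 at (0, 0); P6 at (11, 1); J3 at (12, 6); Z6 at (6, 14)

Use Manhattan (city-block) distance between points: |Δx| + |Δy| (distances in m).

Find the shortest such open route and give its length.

There are 4! = 24 possible orderings.
DC → Y8 → P6 → J3 → Z6: 17+12+6+14 = 49
DC → Y8 → P6 → Z6 → J3: 17+12+18+14 = 61
DC → Y8 → J3 → P6 → Z6: 17+18+6+18 = 59
DC → Y8 → J3 → Z6 → P6: 17+18+14+18 = 67
DC → Y8 → Z6 → P6 → J3: 17+20+18+6 = 61
DC → Y8 → Z6 → J3 → P6: 17+20+14+6 = 57
DC → P6 → Y8 → J3 → Z6: 5+12+18+14 = 49
DC → P6 → Y8 → Z6 → J3: 5+12+20+14 = 51
DC → P6 → J3 → Y8 → Z6: 5+6+18+20 = 49
DC → P6 → J3 → Z6 → Y8: 5+6+14+20 = 45
DC → P6 → Z6 → Y8 → J3: 5+18+20+18 = 61
DC → P6 → Z6 → J3 → Y8: 5+18+14+18 = 55
DC → J3 → Y8 → P6 → Z6: 7+18+12+18 = 55
DC → J3 → Y8 → Z6 → P6: 7+18+20+18 = 63
… (10 more)
The minimum is 45.
One shortest path: DC → P6 → J3 → Z6 → Y8.

Minimum one-way distance = 45 m.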